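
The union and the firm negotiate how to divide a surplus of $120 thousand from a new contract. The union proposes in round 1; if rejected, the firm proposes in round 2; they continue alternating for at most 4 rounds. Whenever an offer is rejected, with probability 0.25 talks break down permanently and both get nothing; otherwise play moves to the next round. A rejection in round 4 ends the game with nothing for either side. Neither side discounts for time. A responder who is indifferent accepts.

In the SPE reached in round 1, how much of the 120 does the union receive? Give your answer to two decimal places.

Round 4 (the firm proposes): the union will accept anything ≥ 0, so the firm offers 0 and keeps 120.
Round 3 (the union proposes): rejecting gives the firm an expected 0.75 × 120 = 90; the union offers that and keeps 30.
Round 2 (the firm proposes): rejecting gives the union an expected 0.75 × 30 = 22.5. The firm offers 22.5 and keeps 120 − 22.5 = 97.5.
Round 1 (the union proposes): rejecting gives the firm an expected 0.75 × 97.5 = 73.125, so the union offers 73.125, keeping 46.875.

46.88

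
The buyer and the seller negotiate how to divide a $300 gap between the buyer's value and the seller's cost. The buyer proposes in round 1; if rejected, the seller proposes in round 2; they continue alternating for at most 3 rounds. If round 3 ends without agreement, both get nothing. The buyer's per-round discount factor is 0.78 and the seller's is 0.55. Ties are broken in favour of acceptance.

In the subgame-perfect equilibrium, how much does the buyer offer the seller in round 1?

36.3

By backward induction:
Round 3 (the buyer proposes): rejection yields 0 for the seller; the buyer offers 0 and keeps 300.
Round 2 (the seller proposes): the buyer can get 300 next round, worth 0.78 × 300 = 234 now, so the seller offers 234, keeping 66.
Round 1 (the buyer proposes): the seller can get 66 next round, worth 0.55 × 66 = 36.3 now; the buyer offers that and keeps 263.7.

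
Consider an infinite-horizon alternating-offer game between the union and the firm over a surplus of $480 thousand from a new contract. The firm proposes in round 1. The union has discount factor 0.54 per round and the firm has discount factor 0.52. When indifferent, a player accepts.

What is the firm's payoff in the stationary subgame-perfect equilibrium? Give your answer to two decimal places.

Let x be the firm's share when the firm proposes and y be the union's share when the union proposes.
The union accepts iff offered ≥ 0.54·y, so x = 480 − 0.54y. Symmetrically y = 480 − 0.52x.
Substituting: x = 480 − 0.54(480 − 0.52x), giving x(1 − 0.52·0.54) = 480(1 − 0.54).
So x = 480 × 0.46 / 0.7192 ≈ 307.0078, and the union receives 480 − x ≈ 172.9922.

307.01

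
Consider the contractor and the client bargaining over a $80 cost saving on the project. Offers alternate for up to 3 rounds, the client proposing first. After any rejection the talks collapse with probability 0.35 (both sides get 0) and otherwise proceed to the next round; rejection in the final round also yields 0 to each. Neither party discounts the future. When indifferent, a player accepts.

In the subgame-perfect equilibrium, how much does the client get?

61.8

Round 3 (the client proposes): the contractor will accept anything ≥ 0, so the client offers 0 and keeps 80.
Round 2 (the contractor proposes): rejecting gives the client an expected 0.65 × 80 = 52; the contractor offers that and keeps 28.
Round 1 (the client proposes): rejecting gives the contractor an expected 0.65 × 28 = 18.2, so the client offers 18.2, keeping 61.8.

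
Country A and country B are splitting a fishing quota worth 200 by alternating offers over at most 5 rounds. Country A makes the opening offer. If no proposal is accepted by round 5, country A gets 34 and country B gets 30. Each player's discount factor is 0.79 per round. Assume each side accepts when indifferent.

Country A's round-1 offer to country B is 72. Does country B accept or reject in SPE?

Accept

Round 5 (country A proposes): country B gets 30 if talks fail, so country A offers 30 and keeps 170.
Round 4 (country B proposes): country A can get 170 next round, worth 0.79 × 170 = 134.3 now. Country B offers 134.3 and keeps 200 − 134.3 = 65.7.
Round 3 (country A proposes): country B can get 65.7 next round, worth 0.79 × 65.7 = 51.903 now; country A offers that and keeps 148.097.
Round 2 (country B proposes): country A can get 148.097 next round, worth 0.79 × 148.097 = 116.99663 now; country B offers that and keeps 83.00337.
So by rejecting in round 1, country B gets 83.00337 next round, worth 0.79 × 83.00337 = 65.5726623 now.
Offer 72 ≥ 65.5726623, so country B accepts.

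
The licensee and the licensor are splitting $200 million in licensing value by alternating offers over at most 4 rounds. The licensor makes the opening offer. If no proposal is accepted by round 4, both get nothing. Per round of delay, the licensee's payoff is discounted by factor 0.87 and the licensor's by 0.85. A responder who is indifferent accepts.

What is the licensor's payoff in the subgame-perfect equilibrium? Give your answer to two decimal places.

45.23

Round 4 (the licensee proposes): rejection yields 0 for the licensor; the licensee offers 0 and keeps 200.
Round 3 (the licensor proposes): the licensee can get 200 next round, worth 0.87 × 200 = 174 now; the licensor offers that and keeps 26.
Round 2 (the licensee proposes): the licensor can get 26 next round, worth 0.85 × 26 = 22.1 now. The licensee offers 22.1 and keeps 200 − 22.1 = 177.9.
Round 1 (the licensor proposes): the licensee can get 177.9 next round, worth 0.87 × 177.9 = 154.773 now. The licensor offers 154.773 and keeps 200 − 154.773 = 45.227.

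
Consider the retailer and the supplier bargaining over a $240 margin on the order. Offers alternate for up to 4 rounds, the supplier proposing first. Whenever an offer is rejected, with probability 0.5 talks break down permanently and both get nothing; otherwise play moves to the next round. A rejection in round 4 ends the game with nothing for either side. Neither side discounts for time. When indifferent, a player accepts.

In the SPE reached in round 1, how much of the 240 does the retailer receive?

90

Round 4 (the retailer proposes): rejection yields 0 for the supplier; the retailer offers 0 and keeps 240.
Round 3 (the supplier proposes): rejecting gives the retailer an expected 0.5 × 240 = 120; the supplier offers that and keeps 120.
Round 2 (the retailer proposes): rejecting gives the supplier an expected 0.5 × 120 = 60. The retailer offers 60 and keeps 240 − 60 = 180.
Round 1 (the supplier proposes): rejecting gives the retailer an expected 0.5 × 180 = 90; the supplier offers that and keeps 150.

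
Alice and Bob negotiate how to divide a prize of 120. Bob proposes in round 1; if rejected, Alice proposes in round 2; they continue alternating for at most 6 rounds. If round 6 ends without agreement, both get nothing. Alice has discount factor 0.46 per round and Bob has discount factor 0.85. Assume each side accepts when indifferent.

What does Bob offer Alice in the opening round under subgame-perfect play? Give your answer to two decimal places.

Round 6 (Alice proposes): rejection yields 0 for Bob; Alice offers 0 and keeps 120.
Round 5 (Bob proposes): Alice can get 120 next round, worth 0.46 × 120 = 55.2 now, so Bob offers 55.2, keeping 64.8.
Round 4 (Alice proposes): Bob can get 64.8 next round, worth 0.85 × 64.8 = 55.08 now. Alice offers 55.08 and keeps 120 − 55.08 = 64.92.
Round 3 (Bob proposes): Alice can get 64.92 next round, worth 0.46 × 64.92 = 29.8632 now; Bob offers that and keeps 90.1368.
Round 2 (Alice proposes): Bob can get 90.1368 next round, worth 0.85 × 90.1368 = 76.61628 now. Alice offers 76.61628 and keeps 120 − 76.61628 = 43.38372.
Round 1 (Bob proposes): Alice can get 43.38372 next round, worth 0.46 × 43.38372 = 19.9565112 now; Bob offers that and keeps 100.0434888.

19.96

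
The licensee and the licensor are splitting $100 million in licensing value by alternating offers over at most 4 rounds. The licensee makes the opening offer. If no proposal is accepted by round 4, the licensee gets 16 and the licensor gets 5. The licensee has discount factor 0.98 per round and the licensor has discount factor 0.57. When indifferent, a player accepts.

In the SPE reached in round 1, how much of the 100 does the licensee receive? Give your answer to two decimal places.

Work backward from the last round.
Round 4 (the licensor proposes): the licensee gets 16 if talks fail, so the licensor offers 16 and keeps 84.
Round 3 (the licensee proposes): the licensor can get 84 next round, worth 0.57 × 84 = 47.88 now; the licensee offers that and keeps 52.12.
Round 2 (the licensor proposes): the licensee can get 52.12 next round, worth 0.98 × 52.12 = 51.0776 now; the licensor offers that and keeps 48.9224.
Round 1 (the licensee proposes): the licensor can get 48.9224 next round, worth 0.57 × 48.9224 = 27.885768 now; the licensee offers that and keeps 72.114232.

72.11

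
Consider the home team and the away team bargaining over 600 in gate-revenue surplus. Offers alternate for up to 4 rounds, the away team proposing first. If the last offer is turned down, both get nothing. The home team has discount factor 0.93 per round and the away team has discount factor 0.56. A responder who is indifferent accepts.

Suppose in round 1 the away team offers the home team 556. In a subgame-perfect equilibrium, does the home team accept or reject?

Accept

Round 4 (the home team proposes): the away team will accept anything ≥ 0, so the home team offers 0 and keeps 600.
Round 3 (the away team proposes): the home team can get 600 next round, worth 0.93 × 600 = 558 now. The away team offers 558 and keeps 600 − 558 = 42.
Round 2 (the home team proposes): the away team can get 42 next round, worth 0.56 × 42 = 23.52 now. The home team offers 23.52 and keeps 600 − 23.52 = 576.48.
So by rejecting in round 1, the home team gets 576.48 next round, worth 0.93 × 576.48 = 536.1264 now.
Offer 556 ≥ 536.1264, so the home team accepts.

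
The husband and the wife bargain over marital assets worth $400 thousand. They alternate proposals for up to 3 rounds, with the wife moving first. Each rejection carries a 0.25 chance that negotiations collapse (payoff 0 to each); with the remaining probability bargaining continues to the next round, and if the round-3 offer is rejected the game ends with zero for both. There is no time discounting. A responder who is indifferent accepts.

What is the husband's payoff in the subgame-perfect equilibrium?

Round 3 (the wife proposes): the husband will accept anything ≥ 0, so the wife offers 0 and keeps 400.
Round 2 (the husband proposes): rejecting gives the wife an expected 0.75 × 400 = 300. The husband offers 300 and keeps 400 − 300 = 100.
Round 1 (the wife proposes): rejecting gives the husband an expected 0.75 × 100 = 75, so the wife offers 75, keeping 325.

75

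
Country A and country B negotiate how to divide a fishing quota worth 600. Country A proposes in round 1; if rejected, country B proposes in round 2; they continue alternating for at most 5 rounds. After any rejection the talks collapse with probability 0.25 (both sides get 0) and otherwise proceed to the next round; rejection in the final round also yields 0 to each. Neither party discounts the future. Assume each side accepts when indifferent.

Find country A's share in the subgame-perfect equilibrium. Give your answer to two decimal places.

424.22

By backward induction:
Round 5 (country A proposes): rejection yields 0 for country B; country A offers 0 and keeps 600.
Round 4 (country B proposes): rejecting gives country A an expected 0.75 × 600 = 450, so country B offers 450, keeping 150.
Round 3 (country A proposes): rejecting gives country B an expected 0.75 × 150 = 112.5; country A offers that and keeps 487.5.
Round 2 (country B proposes): rejecting gives country A an expected 0.75 × 487.5 = 365.625, so country B offers 365.625, keeping 234.375.
Round 1 (country A proposes): rejecting gives country B an expected 0.75 × 234.375 = 175.78125; country A offers that and keeps 424.21875.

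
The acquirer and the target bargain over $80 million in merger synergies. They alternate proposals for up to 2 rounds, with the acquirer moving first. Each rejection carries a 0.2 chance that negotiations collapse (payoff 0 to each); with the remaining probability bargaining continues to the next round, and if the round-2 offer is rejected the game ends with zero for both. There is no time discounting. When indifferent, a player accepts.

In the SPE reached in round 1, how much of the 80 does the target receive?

By backward induction:
Round 2 (the target proposes): the acquirer will accept anything ≥ 0, so the target offers 0 and keeps 80.
Round 1 (the acquirer proposes): rejecting gives the target an expected 0.8 × 80 = 64; the acquirer offers that and keeps 16.

64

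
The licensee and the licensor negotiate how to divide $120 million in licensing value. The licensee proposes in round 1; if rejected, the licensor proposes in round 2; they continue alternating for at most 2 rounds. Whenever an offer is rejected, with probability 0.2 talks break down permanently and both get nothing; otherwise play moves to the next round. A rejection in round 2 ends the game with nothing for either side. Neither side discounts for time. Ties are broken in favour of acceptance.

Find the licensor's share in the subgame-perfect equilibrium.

96

By backward induction:
Round 2 (the licensor proposes): the licensee will accept anything ≥ 0, so the licensor offers 0 and keeps 120.
Round 1 (the licensee proposes): rejecting gives the licensor an expected 0.8 × 120 = 96. The licensee offers 96 and keeps 120 − 96 = 24.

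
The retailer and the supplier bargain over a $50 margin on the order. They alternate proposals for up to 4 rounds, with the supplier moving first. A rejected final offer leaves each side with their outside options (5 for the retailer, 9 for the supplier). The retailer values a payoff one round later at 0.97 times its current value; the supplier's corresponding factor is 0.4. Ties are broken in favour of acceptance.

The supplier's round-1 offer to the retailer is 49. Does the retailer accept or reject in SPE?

Accept

Round 4 (the retailer proposes): the supplier gets 9 if talks fail, so the retailer offers 9 and keeps 41.
Round 3 (the supplier proposes): the retailer can get 41 next round, worth 0.97 × 41 = 39.77 now. The supplier offers 39.77 and keeps 50 − 39.77 = 10.23.
Round 2 (the retailer proposes): the supplier can get 10.23 next round, worth 0.4 × 10.23 = 4.092 now; the retailer offers that and keeps 45.908.
So by rejecting in round 1, the retailer gets 45.908 next round, worth 0.97 × 45.908 = 44.53076 now.
Offer 49 ≥ 44.53076, so the retailer accepts.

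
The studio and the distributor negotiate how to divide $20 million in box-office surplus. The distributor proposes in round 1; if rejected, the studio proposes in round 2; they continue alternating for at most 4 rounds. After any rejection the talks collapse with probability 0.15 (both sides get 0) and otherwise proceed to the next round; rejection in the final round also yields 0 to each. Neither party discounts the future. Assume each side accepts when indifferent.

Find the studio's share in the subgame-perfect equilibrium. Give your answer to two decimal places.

By backward induction:
Round 4 (the studio proposes): the distributor will accept anything ≥ 0, so the studio offers 0 and keeps 20.
Round 3 (the distributor proposes): rejecting gives the studio an expected 0.85 × 20 = 17; the distributor offers that and keeps 3.
Round 2 (the studio proposes): rejecting gives the distributor an expected 0.85 × 3 = 2.55; the studio offers that and keeps 17.45.
Round 1 (the distributor proposes): rejecting gives the studio an expected 0.85 × 17.45 = 14.8325; the distributor offers that and keeps 5.1675.

14.83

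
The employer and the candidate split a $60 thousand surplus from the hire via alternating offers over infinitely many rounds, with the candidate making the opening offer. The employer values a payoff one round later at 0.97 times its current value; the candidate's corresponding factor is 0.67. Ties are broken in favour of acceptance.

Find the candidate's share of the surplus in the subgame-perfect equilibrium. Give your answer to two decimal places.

When the candidate proposes, the employer accepts any offer worth at least 0.97 times what the employer would get by proposing next round; and vice versa.
This gives x = 60 − 0.97y and y = 60 − 0.67x, where x and y are each side's share when it proposes.
Hence (1 − 0.97·0.67)x = 60(1 − 0.97), i.e. 0.3501·x = 1.8.
x ≈ 5.1414; the employer's share is 60 − x ≈ 54.8586.

5.14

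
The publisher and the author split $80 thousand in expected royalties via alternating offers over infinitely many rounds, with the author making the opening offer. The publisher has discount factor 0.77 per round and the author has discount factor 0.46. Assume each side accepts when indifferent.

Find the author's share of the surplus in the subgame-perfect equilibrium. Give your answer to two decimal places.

In a stationary SPE each proposer offers the other exactly their discounted continuation value.
If the author keeps x when proposing and the publisher keeps y when proposing, then x = 80 − 0.77y and y = 80 − 0.46x.
Solving: x = 80(1 − 0.77) / (1 − 0.46·0.77) = 18.4 / 0.6458 ≈ 28.4918.
The publisher gets 80 − 28.4918 ≈ 51.5082.

28.49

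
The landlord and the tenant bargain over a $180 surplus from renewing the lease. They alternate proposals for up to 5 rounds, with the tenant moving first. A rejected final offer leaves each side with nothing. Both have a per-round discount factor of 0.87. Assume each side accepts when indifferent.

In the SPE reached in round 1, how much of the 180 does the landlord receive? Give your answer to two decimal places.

35.77

Round 5 (the tenant proposes): the landlord will accept anything ≥ 0, so the tenant offers 0 and keeps 180.
Round 4 (the landlord proposes): the tenant can get 180 next round, worth 0.87 × 180 = 156.6 now. The landlord offers 156.6 and keeps 180 − 156.6 = 23.4.
Round 3 (the tenant proposes): the landlord can get 23.4 next round, worth 0.87 × 23.4 = 20.358 now; the tenant offers that and keeps 159.642.
Round 2 (the landlord proposes): the tenant can get 159.642 next round, worth 0.87 × 159.642 = 138.88854 now, so the landlord offers 138.88854, keeping 41.11146.
Round 1 (the tenant proposes): the landlord can get 41.11146 next round, worth 0.87 × 41.11146 = 35.7669702 now, so the tenant offers 35.7669702, keeping 144.2330298.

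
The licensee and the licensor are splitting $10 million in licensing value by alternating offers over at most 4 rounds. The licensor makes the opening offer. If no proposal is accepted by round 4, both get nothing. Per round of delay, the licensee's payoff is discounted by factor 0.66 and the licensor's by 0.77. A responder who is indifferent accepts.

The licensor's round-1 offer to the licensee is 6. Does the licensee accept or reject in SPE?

Work out the licensee's continuation value if the offer is rejected.
Round 4 (the licensee proposes): rejection yields 0 for the licensor; the licensee offers 0 and keeps 10.
Round 3 (the licensor proposes): the licensee can get 10 next round, worth 0.66 × 10 = 6.6 now. The licensor offers 6.6 and keeps 10 − 6.6 = 3.4.
Round 2 (the licensee proposes): the licensor can get 3.4 next round, worth 0.77 × 3.4 = 2.618 now. The licensee offers 2.618 and keeps 10 − 2.618 = 7.382.
So by rejecting in round 1, the licensee gets 7.382 next round, worth 0.66 × 7.382 = 4.87212 now.
Offer 6 ≥ 4.87212, so the licensee accepts.

Accept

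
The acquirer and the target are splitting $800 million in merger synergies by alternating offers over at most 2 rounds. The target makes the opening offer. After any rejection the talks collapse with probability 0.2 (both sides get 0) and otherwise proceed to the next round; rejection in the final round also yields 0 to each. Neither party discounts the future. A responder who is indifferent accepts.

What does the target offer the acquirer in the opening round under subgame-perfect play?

By backward induction:
Round 2 (the acquirer proposes): the target will accept anything ≥ 0, so the acquirer offers 0 and keeps 800.
Round 1 (the target proposes): rejecting gives the acquirer an expected 0.8 × 800 = 640. The target offers 640 and keeps 800 − 640 = 160.

640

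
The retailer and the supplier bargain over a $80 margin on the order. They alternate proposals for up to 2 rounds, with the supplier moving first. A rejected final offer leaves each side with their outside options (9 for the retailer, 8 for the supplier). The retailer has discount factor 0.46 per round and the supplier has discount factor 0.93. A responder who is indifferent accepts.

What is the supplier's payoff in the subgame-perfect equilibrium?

46.88

Round 2 (the retailer proposes): the supplier gets 8 if talks fail, so the retailer offers 8 and keeps 72.
Round 1 (the supplier proposes): the retailer can get 72 next round, worth 0.46 × 72 = 33.12 now, so the supplier offers 33.12, keeping 46.88.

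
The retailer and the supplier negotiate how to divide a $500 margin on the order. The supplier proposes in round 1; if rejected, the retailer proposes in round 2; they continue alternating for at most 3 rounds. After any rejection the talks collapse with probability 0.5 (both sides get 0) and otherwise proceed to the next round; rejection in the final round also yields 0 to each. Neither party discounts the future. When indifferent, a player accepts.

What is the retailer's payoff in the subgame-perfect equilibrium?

125

By backward induction:
Round 3 (the supplier proposes): rejection yields 0 for the retailer; the supplier offers 0 and keeps 500.
Round 2 (the retailer proposes): rejecting gives the supplier an expected 0.5 × 500 = 250; the retailer offers that and keeps 250.
Round 1 (the supplier proposes): rejecting gives the retailer an expected 0.5 × 250 = 125. The supplier offers 125 and keeps 500 − 125 = 375.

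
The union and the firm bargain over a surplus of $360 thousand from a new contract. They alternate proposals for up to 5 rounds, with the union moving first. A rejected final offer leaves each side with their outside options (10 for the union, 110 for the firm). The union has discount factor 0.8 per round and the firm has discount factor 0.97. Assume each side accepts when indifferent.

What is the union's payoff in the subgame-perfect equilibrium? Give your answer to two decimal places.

Solve by backward induction from round 5.
Round 5 (the union proposes): the firm gets 110 if talks fail, so the union offers 110 and keeps 250.
Round 4 (the firm proposes): the union can get 250 next round, worth 0.8 × 250 = 200 now, so the firm offers 200, keeping 160.
Round 3 (the union proposes): the firm can get 160 next round, worth 0.97 × 160 = 155.2 now; the union offers that and keeps 204.8.
Round 2 (the firm proposes): the union can get 204.8 next round, worth 0.8 × 204.8 = 163.84 now, so the firm offers 163.84, keeping 196.16.
Round 1 (the union proposes): the firm can get 196.16 next round, worth 0.97 × 196.16 = 190.2752 now; the union offers that and keeps 169.7248.

169.72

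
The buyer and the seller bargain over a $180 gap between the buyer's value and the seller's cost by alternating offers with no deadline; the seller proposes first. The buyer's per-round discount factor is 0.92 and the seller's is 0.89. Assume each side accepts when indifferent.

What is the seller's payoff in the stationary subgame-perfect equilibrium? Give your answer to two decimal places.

79.47

When the seller proposes, the buyer accepts any offer worth at least 0.92 times what the buyer would get by proposing next round; and vice versa.
This gives x = 180 − 0.92y and y = 180 − 0.89x, where x and y are each side's share when it proposes.
Hence (1 − 0.92·0.89)x = 180(1 − 0.92), i.e. 0.1812·x = 14.4.
x ≈ 79.4702; the buyer's share is 180 − x ≈ 100.5298.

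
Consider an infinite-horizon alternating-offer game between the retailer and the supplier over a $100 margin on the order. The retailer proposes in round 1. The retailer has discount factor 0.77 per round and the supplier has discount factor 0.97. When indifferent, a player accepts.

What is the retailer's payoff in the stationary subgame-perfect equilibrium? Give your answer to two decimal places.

11.85

When the retailer proposes, the supplier accepts any offer worth at least 0.97 times what the supplier would get by proposing next round; and vice versa.
This gives x = 100 − 0.97y and y = 100 − 0.77x, where x and y are each side's share when it proposes.
Hence (1 − 0.97·0.77)x = 100(1 − 0.97), i.e. 0.2531·x = 3.
x ≈ 11.8530; the supplier's share is 100 − x ≈ 88.1470.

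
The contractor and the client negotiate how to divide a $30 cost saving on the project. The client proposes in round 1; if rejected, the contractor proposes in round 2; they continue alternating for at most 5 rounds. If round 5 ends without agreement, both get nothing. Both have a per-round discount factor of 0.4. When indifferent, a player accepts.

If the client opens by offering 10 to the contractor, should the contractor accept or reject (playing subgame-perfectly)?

Round 5 (the client proposes): rejection yields 0 for the contractor; the client offers 0 and keeps 30.
Round 4 (the contractor proposes): the client can get 30 next round, worth 0.4 × 30 = 12 now; the contractor offers that and keeps 18.
Round 3 (the client proposes): the contractor can get 18 next round, worth 0.4 × 18 = 7.2 now; the client offers that and keeps 22.8.
Round 2 (the contractor proposes): the client can get 22.8 next round, worth 0.4 × 22.8 = 9.12 now; the contractor offers that and keeps 20.88.
So by rejecting in round 1, the contractor gets 20.88 next round, worth 0.4 × 20.88 = 8.352 now.
Offer 10 ≥ 8.352, so the contractor accepts.

Accept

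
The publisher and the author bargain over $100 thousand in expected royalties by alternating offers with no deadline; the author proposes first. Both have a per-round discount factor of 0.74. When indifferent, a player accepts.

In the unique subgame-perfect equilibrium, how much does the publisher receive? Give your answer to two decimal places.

42.53

When the author proposes, the publisher accepts any offer worth at least 0.74 times what the publisher would get by proposing next round; and vice versa.
This gives x = 100 − 0.74y and y = 100 − 0.74x, where x and y are each side's share when it proposes.
Hence (1 − 0.74·0.74)x = 100(1 − 0.74), i.e. 0.4524·x = 26.
x ≈ 57.4713; the publisher's share is 100 − x ≈ 42.5287.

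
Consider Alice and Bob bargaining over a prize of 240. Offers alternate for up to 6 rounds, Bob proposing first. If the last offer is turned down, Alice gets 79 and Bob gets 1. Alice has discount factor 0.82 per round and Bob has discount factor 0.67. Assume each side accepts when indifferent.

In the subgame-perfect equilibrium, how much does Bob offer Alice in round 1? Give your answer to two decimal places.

Round 6 (Alice proposes): Bob gets 1 if talks fail, so Alice offers 1 and keeps 239.
Round 5 (Bob proposes): Alice can get 239 next round, worth 0.82 × 239 = 195.98 now. Bob offers 195.98 and keeps 240 − 195.98 = 44.02.
Round 4 (Alice proposes): Bob can get 44.02 next round, worth 0.67 × 44.02 = 29.4934 now, so Alice offers 29.4934, keeping 210.5066.
Round 3 (Bob proposes): Alice can get 210.5066 next round, worth 0.82 × 210.5066 = 172.615412 now. Bob offers 172.615412 and keeps 240 − 172.615412 = 67.384588.
Round 2 (Alice proposes): Bob can get 67.384588 next round, worth 0.67 × 67.384588 = 45.14767396 now; Alice offers that and keeps 194.85232604.
Round 1 (Bob proposes): Alice can get 194.85232604 next round, worth 0.82 × 194.85232604 = 159.7789073528 now; Bob offers that and keeps 80.2210926472.

159.78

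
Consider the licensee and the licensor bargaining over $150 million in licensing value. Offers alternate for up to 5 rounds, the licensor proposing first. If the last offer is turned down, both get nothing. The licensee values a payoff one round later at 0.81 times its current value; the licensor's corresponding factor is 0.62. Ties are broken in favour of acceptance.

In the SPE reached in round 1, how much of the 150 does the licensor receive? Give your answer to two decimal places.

80.64

Round 5 (the licensor proposes): rejection yields 0 for the licensee; the licensor offers 0 and keeps 150.
Round 4 (the licensee proposes): the licensor can get 150 next round, worth 0.62 × 150 = 93 now. The licensee offers 93 and keeps 150 − 93 = 57.
Round 3 (the licensor proposes): the licensee can get 57 next round, worth 0.81 × 57 = 46.17 now, so the licensor offers 46.17, keeping 103.83.
Round 2 (the licensee proposes): the licensor can get 103.83 next round, worth 0.62 × 103.83 = 64.3746 now. The licensee offers 64.3746 and keeps 150 − 64.3746 = 85.6254.
Round 1 (the licensor proposes): the licensee can get 85.6254 next round, worth 0.81 × 85.6254 = 69.356574 now. The licensor offers 69.356574 and keeps 150 − 69.356574 = 80.643426.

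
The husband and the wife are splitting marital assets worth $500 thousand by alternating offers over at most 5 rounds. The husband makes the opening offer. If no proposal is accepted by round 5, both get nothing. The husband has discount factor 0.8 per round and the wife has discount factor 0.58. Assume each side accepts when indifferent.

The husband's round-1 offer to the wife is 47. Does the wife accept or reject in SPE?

Round 5 (the husband proposes): the wife will accept anything ≥ 0, so the husband offers 0 and keeps 500.
Round 4 (the wife proposes): the husband can get 500 next round, worth 0.8 × 500 = 400 now. The wife offers 400 and keeps 500 − 400 = 100.
Round 3 (the husband proposes): the wife can get 100 next round, worth 0.58 × 100 = 58 now. The husband offers 58 and keeps 500 − 58 = 442.
Round 2 (the wife proposes): the husband can get 442 next round, worth 0.8 × 442 = 353.6 now; the wife offers that and keeps 146.4.
So by rejecting in round 1, the wife gets 146.4 next round, worth 0.58 × 146.4 = 84.912 now.
Offer 47 < 84.912, so the wife rejects.

Reject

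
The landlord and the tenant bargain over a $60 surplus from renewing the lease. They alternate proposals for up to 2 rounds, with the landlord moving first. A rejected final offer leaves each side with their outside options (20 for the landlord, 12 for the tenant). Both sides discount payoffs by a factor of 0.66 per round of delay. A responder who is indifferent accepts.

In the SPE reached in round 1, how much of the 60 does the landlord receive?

Round 2 (the tenant proposes): the landlord gets 20 if talks fail, so the tenant offers 20 and keeps 40.
Round 1 (the landlord proposes): the tenant can get 40 next round, worth 0.66 × 40 = 26.4 now; the landlord offers that and keeps 33.6.

33.6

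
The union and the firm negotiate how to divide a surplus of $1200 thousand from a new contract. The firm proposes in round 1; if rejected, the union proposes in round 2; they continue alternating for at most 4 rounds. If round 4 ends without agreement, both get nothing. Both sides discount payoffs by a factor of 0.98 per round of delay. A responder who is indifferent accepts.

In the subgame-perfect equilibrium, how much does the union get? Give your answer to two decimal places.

Round 4 (the union proposes): rejection yields 0 for the firm; the union offers 0 and keeps 1200.
Round 3 (the firm proposes): the union can get 1200 next round, worth 0.98 × 1200 = 1176 now, so the firm offers 1176, keeping 24.
Round 2 (the union proposes): the firm can get 24 next round, worth 0.98 × 24 = 23.52 now; the union offers that and keeps 1176.48.
Round 1 (the firm proposes): the union can get 1176.48 next round, worth 0.98 × 1176.48 = 1152.9504 now; the firm offers that and keeps 47.0496.

1152.95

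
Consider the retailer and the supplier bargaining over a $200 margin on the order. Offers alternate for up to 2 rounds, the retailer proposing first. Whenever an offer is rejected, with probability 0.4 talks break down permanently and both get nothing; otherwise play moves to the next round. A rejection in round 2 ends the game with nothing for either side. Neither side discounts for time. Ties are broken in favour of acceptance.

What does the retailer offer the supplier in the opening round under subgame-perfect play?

By backward induction:
Round 2 (the supplier proposes): the retailer will accept anything ≥ 0, so the supplier offers 0 and keeps 200.
Round 1 (the retailer proposes): rejecting gives the supplier an expected 0.6 × 200 = 120; the retailer offers that and keeps 80.

120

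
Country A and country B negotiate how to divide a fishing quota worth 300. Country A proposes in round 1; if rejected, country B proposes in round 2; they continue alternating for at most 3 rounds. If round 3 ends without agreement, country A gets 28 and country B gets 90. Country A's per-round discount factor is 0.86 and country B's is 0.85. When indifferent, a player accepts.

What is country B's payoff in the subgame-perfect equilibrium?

By backward induction:
Round 3 (country A proposes): country B gets 90 if talks fail, so country A offers 90 and keeps 210.
Round 2 (country B proposes): country A can get 210 next round, worth 0.86 × 210 = 180.6 now; country B offers that and keeps 119.4.
Round 1 (country A proposes): country B can get 119.4 next round, worth 0.85 × 119.4 = 101.49 now. Country A offers 101.49 and keeps 300 − 101.49 = 198.51.

101.49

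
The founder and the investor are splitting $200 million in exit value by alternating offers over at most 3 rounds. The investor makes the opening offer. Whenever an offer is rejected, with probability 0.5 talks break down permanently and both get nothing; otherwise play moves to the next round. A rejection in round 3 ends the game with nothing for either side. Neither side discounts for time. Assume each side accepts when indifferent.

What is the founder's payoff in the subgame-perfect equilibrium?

50

By backward induction:
Round 3 (the investor proposes): rejection yields 0 for the founder; the investor offers 0 and keeps 200.
Round 2 (the founder proposes): rejecting gives the investor an expected 0.5 × 200 = 100, so the founder offers 100, keeping 100.
Round 1 (the investor proposes): rejecting gives the founder an expected 0.5 × 100 = 50; the investor offers that and keeps 150.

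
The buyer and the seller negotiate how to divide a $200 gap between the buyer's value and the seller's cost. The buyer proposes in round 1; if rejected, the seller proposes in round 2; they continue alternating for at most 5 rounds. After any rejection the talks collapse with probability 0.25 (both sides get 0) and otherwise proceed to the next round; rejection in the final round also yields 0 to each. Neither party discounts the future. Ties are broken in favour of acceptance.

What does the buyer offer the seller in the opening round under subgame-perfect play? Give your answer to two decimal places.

By backward induction:
Round 5 (the buyer proposes): the seller will accept anything ≥ 0, so the buyer offers 0 and keeps 200.
Round 4 (the seller proposes): rejecting gives the buyer an expected 0.75 × 200 = 150, so the seller offers 150, keeping 50.
Round 3 (the buyer proposes): rejecting gives the seller an expected 0.75 × 50 = 37.5. The buyer offers 37.5 and keeps 200 − 37.5 = 162.5.
Round 2 (the seller proposes): rejecting gives the buyer an expected 0.75 × 162.5 = 121.875; the seller offers that and keeps 78.125.
Round 1 (the buyer proposes): rejecting gives the seller an expected 0.75 × 78.125 = 58.59375; the buyer offers that and keeps 141.40625.

58.59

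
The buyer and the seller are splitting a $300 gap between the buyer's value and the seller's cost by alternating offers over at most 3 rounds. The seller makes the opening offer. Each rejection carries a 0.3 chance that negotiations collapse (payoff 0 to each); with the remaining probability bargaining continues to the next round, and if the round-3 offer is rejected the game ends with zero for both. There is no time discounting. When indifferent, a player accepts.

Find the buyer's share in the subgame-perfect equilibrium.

63

By backward induction:
Round 3 (the seller proposes): rejection yields 0 for the buyer; the seller offers 0 and keeps 300.
Round 2 (the buyer proposes): rejecting gives the seller an expected 0.7 × 300 = 210. The buyer offers 210 and keeps 300 − 210 = 90.
Round 1 (the seller proposes): rejecting gives the buyer an expected 0.7 × 90 = 63. The seller offers 63 and keeps 300 − 63 = 237.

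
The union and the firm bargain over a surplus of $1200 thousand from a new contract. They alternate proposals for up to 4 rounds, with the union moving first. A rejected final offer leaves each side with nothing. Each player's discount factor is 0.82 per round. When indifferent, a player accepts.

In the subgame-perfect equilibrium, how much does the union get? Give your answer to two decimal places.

361.24

Round 4 (the firm proposes): rejection yields 0 for the union; the firm offers 0 and keeps 1200.
Round 3 (the union proposes): the firm can get 1200 next round, worth 0.82 × 1200 = 984 now, so the union offers 984, keeping 216.
Round 2 (the firm proposes): the union can get 216 next round, worth 0.82 × 216 = 177.12 now, so the firm offers 177.12, keeping 1022.88.
Round 1 (the union proposes): the firm can get 1022.88 next round, worth 0.82 × 1022.88 = 838.7616 now. The union offers 838.7616 and keeps 1200 − 838.7616 = 361.2384.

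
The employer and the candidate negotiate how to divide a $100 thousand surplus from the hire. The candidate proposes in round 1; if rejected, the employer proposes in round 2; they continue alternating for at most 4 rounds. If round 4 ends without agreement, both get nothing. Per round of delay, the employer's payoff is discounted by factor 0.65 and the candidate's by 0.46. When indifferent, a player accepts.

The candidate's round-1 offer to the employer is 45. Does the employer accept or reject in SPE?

Work out the employer's continuation value if the offer is rejected.
Round 4 (the employer proposes): the candidate will accept anything ≥ 0, so the employer offers 0 and keeps 100.
Round 3 (the candidate proposes): the employer can get 100 next round, worth 0.65 × 100 = 65 now, so the candidate offers 65, keeping 35.
Round 2 (the employer proposes): the candidate can get 35 next round, worth 0.46 × 35 = 16.1 now; the employer offers that and keeps 83.9.
So by rejecting in round 1, the employer gets 83.9 next round, worth 0.65 × 83.9 = 54.535 now.
Offer 45 < 54.535, so the employer rejects.

Reject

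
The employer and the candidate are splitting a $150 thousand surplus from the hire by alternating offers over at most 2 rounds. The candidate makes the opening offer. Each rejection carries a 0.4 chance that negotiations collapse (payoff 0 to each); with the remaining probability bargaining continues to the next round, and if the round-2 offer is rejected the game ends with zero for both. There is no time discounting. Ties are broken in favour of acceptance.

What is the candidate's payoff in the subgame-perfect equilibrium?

Round 2 (the employer proposes): rejection yields 0 for the candidate; the employer offers 0 and keeps 150.
Round 1 (the candidate proposes): rejecting gives the employer an expected 0.6 × 150 = 90; the candidate offers that and keeps 60.

60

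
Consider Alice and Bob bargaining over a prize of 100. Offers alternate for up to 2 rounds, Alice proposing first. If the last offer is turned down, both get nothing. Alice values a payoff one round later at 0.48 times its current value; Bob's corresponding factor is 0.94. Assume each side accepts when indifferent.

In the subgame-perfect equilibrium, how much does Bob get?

Work backward from the last round.
Round 2 (Bob proposes): Alice will accept anything ≥ 0, so Bob offers 0 and keeps 100.
Round 1 (Alice proposes): Bob can get 100 next round, worth 0.94 × 100 = 94 now; Alice offers that and keeps 6.

94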